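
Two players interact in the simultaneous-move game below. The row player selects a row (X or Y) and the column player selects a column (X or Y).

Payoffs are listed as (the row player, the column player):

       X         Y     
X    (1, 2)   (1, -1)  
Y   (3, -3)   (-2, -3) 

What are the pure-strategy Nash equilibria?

(X, X): the row player prefers Y (3 > 1) — not an equilibrium.
(X, Y): the column player prefers X (2 > -1) — not an equilibrium.
(Y, X): the row player gets 3 ≥ 1 from X, and the column player gets -3 ≥ -3 from Y — Nash equilibrium.
(Y, Y): the row player prefers X (1 > -2) — not an equilibrium.

(Y, X)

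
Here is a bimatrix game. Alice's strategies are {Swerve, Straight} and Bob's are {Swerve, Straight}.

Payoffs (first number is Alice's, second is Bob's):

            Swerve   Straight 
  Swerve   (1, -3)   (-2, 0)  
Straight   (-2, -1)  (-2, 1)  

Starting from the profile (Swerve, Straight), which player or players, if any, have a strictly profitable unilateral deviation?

Neither

Alice at (Swerve, Straight) earns -2; deviating to Straight yields -2 — not better.
Bob earns 0; deviating to Swerve yields -3 — not better.
Neither player can strictly improve; the profile is a Nash equilibrium.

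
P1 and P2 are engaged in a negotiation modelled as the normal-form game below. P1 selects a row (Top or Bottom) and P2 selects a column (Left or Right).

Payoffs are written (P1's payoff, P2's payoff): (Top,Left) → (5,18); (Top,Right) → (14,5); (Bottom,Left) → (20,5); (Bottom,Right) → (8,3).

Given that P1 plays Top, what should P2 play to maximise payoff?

Left

Against Top, P2 earns 18 from Left and 5 from Right.
So Left is the best response.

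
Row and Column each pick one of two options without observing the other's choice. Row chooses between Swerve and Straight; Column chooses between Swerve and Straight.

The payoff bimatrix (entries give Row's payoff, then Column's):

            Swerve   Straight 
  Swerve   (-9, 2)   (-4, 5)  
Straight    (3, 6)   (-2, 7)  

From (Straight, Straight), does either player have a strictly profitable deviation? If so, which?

Neither

Row at (Straight, Straight) earns -2; deviating to Swerve yields -4 — not better.
Column earns 7; deviating to Swerve yields 6 — not better.
Neither player can strictly improve; the profile is a Nash equilibrium.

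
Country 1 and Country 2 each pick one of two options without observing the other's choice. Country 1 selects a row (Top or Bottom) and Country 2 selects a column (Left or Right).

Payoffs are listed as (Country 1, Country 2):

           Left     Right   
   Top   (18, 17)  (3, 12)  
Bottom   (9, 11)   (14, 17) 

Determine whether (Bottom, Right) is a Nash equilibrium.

At (Bottom, Right), Country 1 earns 14; switching to Top would give 3, so Country 1 has no profitable deviation.
Country 2 earns 17; switching to Left would give 11, so Country 2 has no profitable deviation.
Neither player can gain by a unilateral deviation, so this profile is a Nash equilibrium.

Yes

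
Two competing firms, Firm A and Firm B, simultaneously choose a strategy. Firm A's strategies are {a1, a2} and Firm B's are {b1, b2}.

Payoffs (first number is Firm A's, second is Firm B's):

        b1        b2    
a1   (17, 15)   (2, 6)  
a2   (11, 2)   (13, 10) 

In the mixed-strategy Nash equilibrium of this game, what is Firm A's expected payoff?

First find q, the probability Firm B plays b1, from Firm A's indifference between a1 and a2: 17q + 2(1−q) = 11q + 13(1−q), giving q = 11/17.
Since Firm A is indifferent in equilibrium, Firm A's expected payoff equals the payoff from either row against (11/17, 6/17). Using a1: 17(11/17) + 2(6/17) = 199/17.

199/17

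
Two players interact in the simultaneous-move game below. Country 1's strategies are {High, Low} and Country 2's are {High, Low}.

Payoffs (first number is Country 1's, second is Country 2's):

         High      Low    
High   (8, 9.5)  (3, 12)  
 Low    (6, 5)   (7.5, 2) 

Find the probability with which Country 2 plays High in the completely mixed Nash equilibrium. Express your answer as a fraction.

Let c be the probability that Country 2 plays High. In a completely mixed equilibrium, Country 1 must be indifferent between High and Low.
Country 1's expected payoff from High is 8c + 3(1−c); from Low it is 6c + 7.5(1−c).
Setting these equal: 5c + 3 = −1.5c + 7.5, so c = 9/13.

9/13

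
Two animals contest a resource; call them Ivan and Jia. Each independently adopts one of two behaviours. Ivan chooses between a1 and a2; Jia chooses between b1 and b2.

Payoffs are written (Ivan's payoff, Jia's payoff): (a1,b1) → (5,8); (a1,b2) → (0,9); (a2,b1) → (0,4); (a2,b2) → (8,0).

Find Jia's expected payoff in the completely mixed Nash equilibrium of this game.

First find x, the probability Ivan plays a1, from Jia's indifference between b1 and b2: 8x + 4(1−x) = 9x, giving x = 4/5.
Since Jia is indifferent in equilibrium, Jia's expected payoff equals the payoff from either column against (4/5, 1/5). Using b1: 8(4/5) + 4(1/5) = 36/5.

36/5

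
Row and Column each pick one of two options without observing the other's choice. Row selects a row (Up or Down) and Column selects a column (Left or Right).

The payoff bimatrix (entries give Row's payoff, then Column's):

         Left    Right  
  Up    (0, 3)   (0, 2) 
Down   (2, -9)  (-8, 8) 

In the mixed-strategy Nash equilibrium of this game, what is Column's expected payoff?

First find p, the probability Row plays Up, from Column's indifference between Left and Right: 3p − 9(1−p) = 2p + 8(1−p), giving p = 17/18.
Since Column is indifferent in equilibrium, Column's expected payoff equals the payoff from either column against (17/18, 1/18). Using Left: 3(17/18) − 9(1/18) = 7/3.

7/3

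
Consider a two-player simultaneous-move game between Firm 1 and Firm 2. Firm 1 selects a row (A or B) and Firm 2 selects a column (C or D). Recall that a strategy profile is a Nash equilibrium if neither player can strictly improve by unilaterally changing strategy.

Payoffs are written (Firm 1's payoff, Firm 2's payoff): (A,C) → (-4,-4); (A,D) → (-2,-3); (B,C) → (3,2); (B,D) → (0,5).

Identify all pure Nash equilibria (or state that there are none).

(B, D)

(A, C): Firm 1 prefers B (3 > -4); Firm 2 prefers D (-3 > -4) — not an equilibrium.
(A, D): Firm 1 prefers B (0 > -2) — not an equilibrium.
(B, C): Firm 2 prefers D (5 > 2) — not an equilibrium.
(B, D): Firm 1 gets 0 ≥ -2 from A, and Firm 2 gets 5 ≥ 2 from C — Nash equilibrium.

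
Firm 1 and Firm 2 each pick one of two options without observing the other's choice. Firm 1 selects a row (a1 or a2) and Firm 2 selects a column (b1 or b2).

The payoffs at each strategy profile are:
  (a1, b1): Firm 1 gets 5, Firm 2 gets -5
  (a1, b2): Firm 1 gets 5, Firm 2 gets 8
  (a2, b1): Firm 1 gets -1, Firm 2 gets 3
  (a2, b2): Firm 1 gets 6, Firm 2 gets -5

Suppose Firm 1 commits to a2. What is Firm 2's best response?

b1

Against a2, Firm 2 earns 3 from b1 and -5 from b2.
So b1 is the best response.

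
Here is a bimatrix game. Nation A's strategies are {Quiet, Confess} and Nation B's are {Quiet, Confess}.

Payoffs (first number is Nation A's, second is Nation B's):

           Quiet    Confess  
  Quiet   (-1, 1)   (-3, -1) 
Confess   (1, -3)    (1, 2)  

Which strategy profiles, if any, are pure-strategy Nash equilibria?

(Quiet, Quiet): Nation A prefers Confess (1 > -1) — not an equilibrium.
(Quiet, Confess): Nation A prefers Confess (1 > -3); Nation B prefers Quiet (1 > -1) — not an equilibrium.
(Confess, Quiet): Nation B prefers Confess (2 > -3) — not an equilibrium.
(Confess, Confess): Nation A gets 1 ≥ -3 from Quiet, and Nation B gets 2 ≥ -3 from Quiet — Nash equilibrium.

(Confess, Confess)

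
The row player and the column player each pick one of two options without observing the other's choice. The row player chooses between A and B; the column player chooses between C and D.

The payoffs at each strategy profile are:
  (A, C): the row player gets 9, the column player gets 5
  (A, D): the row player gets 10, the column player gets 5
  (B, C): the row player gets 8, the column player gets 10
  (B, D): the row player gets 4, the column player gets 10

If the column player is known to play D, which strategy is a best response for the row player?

Against D, the row player earns 10 from A and 4 from B.
So A is the best response.

A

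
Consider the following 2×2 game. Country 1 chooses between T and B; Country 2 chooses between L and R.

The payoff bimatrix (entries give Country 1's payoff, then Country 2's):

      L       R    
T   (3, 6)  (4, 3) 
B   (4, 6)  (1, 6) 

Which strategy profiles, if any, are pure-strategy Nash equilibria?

(T, L): Country 1 prefers B (4 > 3) — not an equilibrium.
(T, R): Country 2 prefers L (6 > 3) — not an equilibrium.
(B, L): Country 1 gets 4 ≥ 3 from T, and Country 2 gets 6 ≥ 6 from R — Nash equilibrium.
(B, R): Country 1 prefers T (4 > 1) — not an equilibrium.

(B, L)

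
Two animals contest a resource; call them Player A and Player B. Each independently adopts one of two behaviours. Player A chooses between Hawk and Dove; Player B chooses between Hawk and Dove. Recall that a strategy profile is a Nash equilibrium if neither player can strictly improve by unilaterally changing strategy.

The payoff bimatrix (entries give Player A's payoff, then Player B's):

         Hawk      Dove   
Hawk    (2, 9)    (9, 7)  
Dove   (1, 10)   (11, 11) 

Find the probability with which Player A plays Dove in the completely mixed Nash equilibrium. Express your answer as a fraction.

2/3

Let x be the probability that Player A plays Hawk. In a completely mixed equilibrium, Player B must be indifferent between Hawk and Dove.
Player B's expected payoff from Hawk is 9x + 10(1−x); from Dove it is 7x + 11(1−x).
Setting these equal: −x + 10 = −4x + 11, so x = 1/3.
Therefore Player A plays Dove with probability 1 − 1/3 = 2/3.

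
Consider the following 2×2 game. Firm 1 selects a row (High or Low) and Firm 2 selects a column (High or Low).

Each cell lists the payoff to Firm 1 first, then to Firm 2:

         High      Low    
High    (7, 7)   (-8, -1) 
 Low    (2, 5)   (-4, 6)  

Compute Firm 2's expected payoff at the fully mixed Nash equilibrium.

First find p, the probability Firm 1 plays High, from Firm 2's indifference between High and Low: 7p + 5(1−p) = −p + 6(1−p), giving p = 1/9.
Since Firm 2 is indifferent in equilibrium, Firm 2's expected payoff equals the payoff from either column against (1/9, 8/9). Using High: 7(1/9) + 5(8/9) = 47/9.

47/9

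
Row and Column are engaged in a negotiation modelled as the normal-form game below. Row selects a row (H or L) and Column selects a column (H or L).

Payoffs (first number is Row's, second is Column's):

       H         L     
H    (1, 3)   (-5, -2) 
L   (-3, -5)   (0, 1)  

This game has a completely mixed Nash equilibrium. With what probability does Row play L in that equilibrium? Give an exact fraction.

5/11

Let p be the probability that Row plays H. In a completely mixed equilibrium, Column must be indifferent between H and L.
Column's expected payoff from H is 3p − 5(1−p); from L it is −2p + (1−p).
Setting these equal: 8p − 5 = −3p + 1, so p = 6/11.
Therefore Row plays L with probability 1 − 6/11 = 5/11.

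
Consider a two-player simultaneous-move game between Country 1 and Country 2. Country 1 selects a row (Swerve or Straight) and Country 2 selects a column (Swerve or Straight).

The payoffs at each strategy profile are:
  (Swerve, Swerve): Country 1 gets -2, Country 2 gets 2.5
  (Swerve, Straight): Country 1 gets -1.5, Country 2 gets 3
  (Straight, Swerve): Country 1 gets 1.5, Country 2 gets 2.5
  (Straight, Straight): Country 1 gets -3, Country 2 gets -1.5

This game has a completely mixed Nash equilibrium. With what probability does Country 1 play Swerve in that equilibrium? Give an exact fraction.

Let r be the probability that Country 1 plays Swerve. In a completely mixed equilibrium, Country 2 must be indifferent between Swerve and Straight.
Country 2's expected payoff from Swerve is 2.5r + 2.5(1−r); from Straight it is 3r − 1.5(1−r).
Setting these equal: 2.5 = 4.5r − 1.5, so r = 8/9.

8/9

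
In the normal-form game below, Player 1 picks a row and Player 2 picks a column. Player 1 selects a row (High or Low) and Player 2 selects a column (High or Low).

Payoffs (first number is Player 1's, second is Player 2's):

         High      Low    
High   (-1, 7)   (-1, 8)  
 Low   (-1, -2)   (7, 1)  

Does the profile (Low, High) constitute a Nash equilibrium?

At (Low, High), Player 1 earns -1; switching to High would give -1, so Player 1 has no profitable deviation.
Player 2 earns -2; switching to Low would give 1, so Player 2 would deviate.
Since at least one player can profitably deviate, this is not a Nash equilibrium.

No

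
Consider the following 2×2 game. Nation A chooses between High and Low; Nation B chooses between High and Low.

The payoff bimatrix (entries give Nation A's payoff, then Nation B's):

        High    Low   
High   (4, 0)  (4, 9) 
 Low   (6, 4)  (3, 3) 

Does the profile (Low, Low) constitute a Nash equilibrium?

No

At (Low, Low), Nation A earns 3; switching to High would give 4, so Nation A would deviate.
Nation B earns 3; switching to High would give 4, so Nation B would deviate.
Since at least one player can profitably deviate, this is not a Nash equilibrium.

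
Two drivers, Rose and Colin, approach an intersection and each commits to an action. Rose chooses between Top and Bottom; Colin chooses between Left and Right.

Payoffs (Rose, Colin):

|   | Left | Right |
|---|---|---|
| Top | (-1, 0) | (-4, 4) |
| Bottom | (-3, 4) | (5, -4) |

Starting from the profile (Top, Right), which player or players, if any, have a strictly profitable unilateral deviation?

Rose

Rose at (Top, Right) earns -4; deviating to Bottom yields 5 — a strict improvement.
Colin earns 4; deviating to Left yields 0 — not better.
Only Rose has a strictly profitable deviation.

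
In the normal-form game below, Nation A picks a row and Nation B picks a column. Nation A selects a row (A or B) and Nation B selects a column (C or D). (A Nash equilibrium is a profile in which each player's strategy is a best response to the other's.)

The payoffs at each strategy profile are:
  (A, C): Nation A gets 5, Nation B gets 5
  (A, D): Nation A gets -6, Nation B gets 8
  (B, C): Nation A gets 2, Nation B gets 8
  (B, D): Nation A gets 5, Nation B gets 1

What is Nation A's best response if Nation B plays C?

Against C, Nation A earns 5 from A and 2 from B.
So A is the best response.

A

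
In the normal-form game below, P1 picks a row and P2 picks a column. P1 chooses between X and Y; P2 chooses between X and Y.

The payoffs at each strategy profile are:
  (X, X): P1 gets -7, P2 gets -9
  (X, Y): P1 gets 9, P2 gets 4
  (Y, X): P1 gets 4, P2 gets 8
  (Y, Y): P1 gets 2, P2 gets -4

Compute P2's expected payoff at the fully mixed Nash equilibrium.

-4/25

First find p, the probability P1 plays X, from P2's indifference between X and Y: −9p + 8(1−p) = 4p − 4(1−p), giving p = 12/25.
Since P2 is indifferent in equilibrium, P2's expected payoff equals the payoff from either column against (12/25, 13/25). Using X: −9(12/25) + 8(13/25) = -4/25.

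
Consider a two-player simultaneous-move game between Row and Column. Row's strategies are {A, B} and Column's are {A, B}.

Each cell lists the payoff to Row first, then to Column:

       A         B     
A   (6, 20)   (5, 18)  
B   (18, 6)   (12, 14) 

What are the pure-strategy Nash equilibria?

(A, A): Row prefers B (18 > 6) — not an equilibrium.
(A, B): Row prefers B (12 > 5); Column prefers A (20 > 18) — not an equilibrium.
(B, A): Column prefers B (14 > 6) — not an equilibrium.
(B, B): Row gets 12 ≥ 5 from A, and Column gets 14 ≥ 6 from A — Nash equilibrium.

(B, B)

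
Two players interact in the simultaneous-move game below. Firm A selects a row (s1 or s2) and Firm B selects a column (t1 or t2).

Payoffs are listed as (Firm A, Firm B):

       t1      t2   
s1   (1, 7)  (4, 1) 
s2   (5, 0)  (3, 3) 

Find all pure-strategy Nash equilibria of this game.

none

(s1, t1): Firm A prefers s2 (5 > 1) — not an equilibrium.
(s1, t2): Firm B prefers t1 (7 > 1) — not an equilibrium.
(s2, t1): Firm B prefers t2 (3 > 0) — not an equilibrium.
(s2, t2): Firm A prefers s1 (4 > 3) — not an equilibrium.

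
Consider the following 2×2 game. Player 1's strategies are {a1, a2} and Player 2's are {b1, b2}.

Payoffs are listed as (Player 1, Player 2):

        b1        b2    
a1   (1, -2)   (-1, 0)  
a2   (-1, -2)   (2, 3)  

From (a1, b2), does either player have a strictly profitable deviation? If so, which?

Player 1 at (a1, b2) earns -1; deviating to a2 yields 2 — a strict improvement.
Player 2 earns 0; deviating to b1 yields -2 — not better.
Only Player 1 has a strictly profitable deviation.

Player 1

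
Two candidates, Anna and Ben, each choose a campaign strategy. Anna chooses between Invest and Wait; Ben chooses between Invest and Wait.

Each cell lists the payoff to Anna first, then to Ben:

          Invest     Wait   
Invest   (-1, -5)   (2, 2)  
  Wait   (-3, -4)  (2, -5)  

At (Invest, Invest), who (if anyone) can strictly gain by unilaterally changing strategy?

Ben

Anna at (Invest, Invest) earns -1; deviating to Wait yields -3 — not better.
Ben earns -5; deviating to Wait yields 2 — a strict improvement.
Only Ben has a strictly profitable deviation.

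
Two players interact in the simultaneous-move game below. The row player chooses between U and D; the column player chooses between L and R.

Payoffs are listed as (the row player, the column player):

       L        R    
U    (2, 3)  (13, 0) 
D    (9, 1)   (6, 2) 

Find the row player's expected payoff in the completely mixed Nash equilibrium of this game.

15/2

First find y, the probability the column player plays L, from the row player's indifference between U and D: 2y + 13(1−y) = 9y + 6(1−y), giving y = 1/2.
Since the row player is indifferent in equilibrium, the row player's expected payoff equals the payoff from either row against (1/2, 1/2). Using U: 2(1/2) + 13(1/2) = 15/2.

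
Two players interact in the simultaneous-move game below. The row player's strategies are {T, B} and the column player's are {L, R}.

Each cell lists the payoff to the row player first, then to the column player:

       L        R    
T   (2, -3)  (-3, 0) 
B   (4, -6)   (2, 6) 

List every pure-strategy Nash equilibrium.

(B, R)

(T, L): the row player prefers B (4 > 2); the column player prefers R (0 > -3) — not an equilibrium.
(T, R): the row player prefers B (2 > -3) — not an equilibrium.
(B, L): the column player prefers R (6 > -6) — not an equilibrium.
(B, R): the row player gets 2 ≥ -3 from T, and the column player gets 6 ≥ -6 from L — Nash equilibrium.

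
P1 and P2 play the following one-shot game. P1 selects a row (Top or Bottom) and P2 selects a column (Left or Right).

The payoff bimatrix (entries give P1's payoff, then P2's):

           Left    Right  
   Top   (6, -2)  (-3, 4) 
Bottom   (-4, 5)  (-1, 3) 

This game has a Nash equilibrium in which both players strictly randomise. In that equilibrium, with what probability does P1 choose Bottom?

3/4

Let x be the probability that P1 plays Top. In a completely mixed equilibrium, P2 must be indifferent between Left and Right.
P2's expected payoff from Left is −2x + 5(1−x); from Right it is 4x + 3(1−x).
Setting these equal: −7x + 5 = x + 3, so x = 1/4.
Therefore P1 plays Bottom with probability 1 − 1/4 = 3/4.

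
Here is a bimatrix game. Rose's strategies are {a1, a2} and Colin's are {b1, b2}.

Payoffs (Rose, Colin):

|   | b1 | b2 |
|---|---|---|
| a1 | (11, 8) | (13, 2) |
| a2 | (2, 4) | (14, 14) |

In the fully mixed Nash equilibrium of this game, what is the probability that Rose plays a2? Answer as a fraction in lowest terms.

Let x be the probability that Rose plays a1. In a completely mixed equilibrium, Colin must be indifferent between b1 and b2.
Colin's expected payoff from b1 is 8x + 4(1−x); from b2 it is 2x + 14(1−x).
Setting these equal: 4x + 4 = −12x + 14, so x = 5/8.
Therefore Rose plays a2 with probability 1 − 5/8 = 3/8.

3/8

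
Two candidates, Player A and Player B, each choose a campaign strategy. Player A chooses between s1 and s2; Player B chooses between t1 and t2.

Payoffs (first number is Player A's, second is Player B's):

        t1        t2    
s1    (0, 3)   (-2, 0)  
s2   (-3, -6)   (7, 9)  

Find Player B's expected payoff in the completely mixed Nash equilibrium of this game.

3/2

First find x, the probability Player A plays s1, from Player B's indifference between t1 and t2: 3x − 6(1−x) = 9(1−x), giving x = 5/6.
Since Player B is indifferent in equilibrium, Player B's expected payoff equals the payoff from either column against (5/6, 1/6). Using t1: 3(5/6) − 6(1/6) = 3/2.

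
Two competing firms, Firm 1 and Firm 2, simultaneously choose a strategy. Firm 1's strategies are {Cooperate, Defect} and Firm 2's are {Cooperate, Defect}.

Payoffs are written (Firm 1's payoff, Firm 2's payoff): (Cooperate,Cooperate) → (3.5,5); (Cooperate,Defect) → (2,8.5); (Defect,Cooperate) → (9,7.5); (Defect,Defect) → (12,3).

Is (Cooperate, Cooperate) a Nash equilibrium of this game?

At (Cooperate, Cooperate), Firm 1 earns 3.5; switching to Defect would give 9, so Firm 1 would deviate.
Firm 2 earns 5; switching to Defect would give 8.5, so Firm 2 would deviate.
Since at least one player can profitably deviate, this is not a Nash equilibrium.

No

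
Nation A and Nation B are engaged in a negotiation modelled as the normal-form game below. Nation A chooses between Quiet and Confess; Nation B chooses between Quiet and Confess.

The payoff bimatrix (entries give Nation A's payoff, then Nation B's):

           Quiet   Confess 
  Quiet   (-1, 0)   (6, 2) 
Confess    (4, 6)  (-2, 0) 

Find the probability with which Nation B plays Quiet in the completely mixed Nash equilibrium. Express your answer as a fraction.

8/13

Let c be the probability that Nation B plays Quiet. In a completely mixed equilibrium, Nation A must be indifferent between Quiet and Confess.
Nation A's expected payoff from Quiet is −c + 6(1−c); from Confess it is 4c − 2(1−c).
Setting these equal: −7c + 6 = 6c − 2, so c = 8/13.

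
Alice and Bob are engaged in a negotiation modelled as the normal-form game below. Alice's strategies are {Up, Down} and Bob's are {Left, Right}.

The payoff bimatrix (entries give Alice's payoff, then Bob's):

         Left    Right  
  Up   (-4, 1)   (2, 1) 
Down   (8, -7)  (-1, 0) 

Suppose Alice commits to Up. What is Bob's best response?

either — both Left and Right are best responses

Against Up, Bob earns 1 from Left and 1 from Right.
So either strategy is a best response.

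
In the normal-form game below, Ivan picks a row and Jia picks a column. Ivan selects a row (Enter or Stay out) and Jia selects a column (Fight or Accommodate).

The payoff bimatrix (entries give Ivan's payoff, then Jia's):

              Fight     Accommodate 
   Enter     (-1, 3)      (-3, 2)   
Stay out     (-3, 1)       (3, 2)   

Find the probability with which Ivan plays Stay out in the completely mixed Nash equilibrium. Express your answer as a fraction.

1/2

Let p be the probability that Ivan plays Enter. In a completely mixed equilibrium, Jia must be indifferent between Fight and Accommodate.
Jia's expected payoff from Fight is 3p + (1−p); from Accommodate it is 2p + 2(1−p).
Setting these equal: 2p + 1 = 2, so p = 1/2.
Therefore Ivan plays Stay out with probability 1 − 1/2 = 1/2.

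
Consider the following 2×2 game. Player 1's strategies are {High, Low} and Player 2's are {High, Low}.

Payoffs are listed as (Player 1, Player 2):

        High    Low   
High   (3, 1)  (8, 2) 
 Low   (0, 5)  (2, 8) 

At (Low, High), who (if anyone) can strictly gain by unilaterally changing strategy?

Both

Player 1 at (Low, High) earns 0; deviating to High yields 3 — a strict improvement.
Player 2 earns 5; deviating to Low yields 8 — a strict improvement.
Both Player 1 and Player 2 have strictly profitable deviations.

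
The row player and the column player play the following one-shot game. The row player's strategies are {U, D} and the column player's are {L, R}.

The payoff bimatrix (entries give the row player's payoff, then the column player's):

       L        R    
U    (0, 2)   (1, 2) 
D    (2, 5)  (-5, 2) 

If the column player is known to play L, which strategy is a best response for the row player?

Against L, the row player earns 0 from U and 2 from D.
So D is the best response.

D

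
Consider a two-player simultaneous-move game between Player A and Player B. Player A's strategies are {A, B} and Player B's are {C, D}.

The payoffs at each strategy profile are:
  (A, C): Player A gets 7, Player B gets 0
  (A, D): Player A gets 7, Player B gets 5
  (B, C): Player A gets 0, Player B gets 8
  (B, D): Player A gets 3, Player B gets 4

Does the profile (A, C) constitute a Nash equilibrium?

No

At (A, C), Player A earns 7; switching to B would give 0, so Player A has no profitable deviation.
Player B earns 0; switching to D would give 5, so Player B would deviate.
Since at least one player can profitably deviate, this is not a Nash equilibrium.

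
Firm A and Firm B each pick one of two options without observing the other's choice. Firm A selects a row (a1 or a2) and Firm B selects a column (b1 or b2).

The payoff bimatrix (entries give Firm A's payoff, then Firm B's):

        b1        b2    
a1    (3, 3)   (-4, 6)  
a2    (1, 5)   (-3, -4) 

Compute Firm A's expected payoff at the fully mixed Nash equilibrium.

First find q, the probability Firm B plays b1, from Firm A's indifference between a1 and a2: 3q − 4(1−q) = q − 3(1−q), giving q = 1/3.
Since Firm A is indifferent in equilibrium, Firm A's expected payoff equals the payoff from either row against (1/3, 2/3). Using a1: 3(1/3) − 4(2/3) = -5/3.

-5/3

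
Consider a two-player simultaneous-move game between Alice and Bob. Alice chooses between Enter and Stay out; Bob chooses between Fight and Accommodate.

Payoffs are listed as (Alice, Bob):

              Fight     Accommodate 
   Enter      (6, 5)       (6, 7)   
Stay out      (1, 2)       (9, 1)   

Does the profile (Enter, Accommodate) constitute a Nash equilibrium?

No

At (Enter, Accommodate), Alice earns 6; switching to Stay out would give 9, so Alice would deviate.
Bob earns 7; switching to Fight would give 5, so Bob has no profitable deviation.
Since at least one player can profitably deviate, this is not a Nash equilibrium.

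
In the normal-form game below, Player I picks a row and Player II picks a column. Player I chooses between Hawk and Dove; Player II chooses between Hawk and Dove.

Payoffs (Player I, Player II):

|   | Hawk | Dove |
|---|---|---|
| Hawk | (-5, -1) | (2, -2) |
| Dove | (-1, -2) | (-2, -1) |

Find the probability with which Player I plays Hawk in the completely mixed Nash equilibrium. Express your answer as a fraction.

Let p be the probability that Player I plays Hawk. In a completely mixed equilibrium, Player II must be indifferent between Hawk and Dove.
Player II's expected payoff from Hawk is −p − 2(1−p); from Dove it is −2p − (1−p).
Setting these equal: p − 2 = −p − 1, so p = 1/2.

1/2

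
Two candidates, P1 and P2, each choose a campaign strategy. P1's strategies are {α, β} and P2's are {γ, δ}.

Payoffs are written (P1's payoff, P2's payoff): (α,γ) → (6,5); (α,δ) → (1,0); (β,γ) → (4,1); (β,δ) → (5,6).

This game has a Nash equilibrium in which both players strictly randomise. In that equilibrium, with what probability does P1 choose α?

1/2

Let p be the probability that P1 plays α. In a completely mixed equilibrium, P2 must be indifferent between γ and δ.
P2's expected payoff from γ is 5p + (1−p); from δ it is 6(1−p).
Setting these equal: 4p + 1 = −6p + 6, so p = 1/2.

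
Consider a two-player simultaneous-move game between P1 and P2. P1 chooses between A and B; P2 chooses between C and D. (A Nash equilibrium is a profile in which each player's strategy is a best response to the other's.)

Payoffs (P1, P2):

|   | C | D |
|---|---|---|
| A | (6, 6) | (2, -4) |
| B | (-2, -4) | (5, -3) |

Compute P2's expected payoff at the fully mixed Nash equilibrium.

First find p, the probability P1 plays A, from P2's indifference between C and D: 6p − 4(1−p) = −4p − 3(1−p), giving p = 1/11.
Since P2 is indifferent in equilibrium, P2's expected payoff equals the payoff from either column against (1/11, 10/11). Using C: 6(1/11) − 4(10/11) = -34/11.

-34/11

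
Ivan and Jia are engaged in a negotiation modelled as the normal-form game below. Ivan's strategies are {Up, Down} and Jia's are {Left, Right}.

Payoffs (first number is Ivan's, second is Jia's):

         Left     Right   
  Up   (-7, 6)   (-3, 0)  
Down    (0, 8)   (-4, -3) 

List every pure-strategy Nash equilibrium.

(Up, Left): Ivan prefers Down (0 > -7) — not an equilibrium.
(Up, Right): Jia prefers Left (6 > 0) — not an equilibrium.
(Down, Left): Ivan gets 0 ≥ -7 from Up, and Jia gets 8 ≥ -3 from Right — Nash equilibrium.
(Down, Right): Ivan prefers Up (-3 > -4); Jia prefers Left (8 > -3) — not an equilibrium.

(Down, Left)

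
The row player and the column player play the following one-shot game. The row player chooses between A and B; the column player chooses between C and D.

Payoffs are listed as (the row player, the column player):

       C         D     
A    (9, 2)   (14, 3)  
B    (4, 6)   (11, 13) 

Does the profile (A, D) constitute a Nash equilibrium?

Yes

At (A, D), the row player earns 14; switching to B would give 11, so the row player has no profitable deviation.
The column player earns 3; switching to C would give 2, so the column player has no profitable deviation.
Neither player can gain by a unilateral deviation, so this profile is a Nash equilibrium.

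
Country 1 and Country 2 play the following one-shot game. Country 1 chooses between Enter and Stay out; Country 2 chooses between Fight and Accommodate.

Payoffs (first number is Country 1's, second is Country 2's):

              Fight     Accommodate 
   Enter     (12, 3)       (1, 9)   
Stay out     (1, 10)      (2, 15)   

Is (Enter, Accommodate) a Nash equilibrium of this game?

No

At (Enter, Accommodate), Country 1 earns 1; switching to Stay out would give 2, so Country 1 would deviate.
Country 2 earns 9; switching to Fight would give 3, so Country 2 has no profitable deviation.
Since at least one player can profitably deviate, this is not a Nash equilibrium.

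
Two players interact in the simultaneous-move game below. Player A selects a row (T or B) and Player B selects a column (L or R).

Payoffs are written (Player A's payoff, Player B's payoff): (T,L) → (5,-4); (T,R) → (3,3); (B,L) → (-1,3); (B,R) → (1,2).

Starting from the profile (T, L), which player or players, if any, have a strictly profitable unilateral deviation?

Player A at (T, L) earns 5; deviating to B yields -1 — not better.
Player B earns -4; deviating to R yields 3 — a strict improvement.
Only Player B has a strictly profitable deviation.

Player B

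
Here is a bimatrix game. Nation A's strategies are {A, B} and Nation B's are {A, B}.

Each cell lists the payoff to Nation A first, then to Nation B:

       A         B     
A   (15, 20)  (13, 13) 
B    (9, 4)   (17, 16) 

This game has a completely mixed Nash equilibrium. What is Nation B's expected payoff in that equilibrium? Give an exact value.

268/19

First find p, the probability Nation A plays A, from Nation B's indifference between A and B: 20p + 4(1−p) = 13p + 16(1−p), giving p = 12/19.
Since Nation B is indifferent in equilibrium, Nation B's expected payoff equals the payoff from either column against (12/19, 7/19). Using A: 20(12/19) + 4(7/19) = 268/19.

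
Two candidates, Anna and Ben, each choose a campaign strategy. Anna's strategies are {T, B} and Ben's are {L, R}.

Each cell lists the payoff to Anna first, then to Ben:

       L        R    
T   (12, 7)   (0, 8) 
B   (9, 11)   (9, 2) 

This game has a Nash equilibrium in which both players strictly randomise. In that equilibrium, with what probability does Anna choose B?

1/10

Let p be the probability that Anna plays T. In a completely mixed equilibrium, Ben must be indifferent between L and R.
Ben's expected payoff from L is 7p + 11(1−p); from R it is 8p + 2(1−p).
Setting these equal: −4p + 11 = 6p + 2, so p = 9/10.
Therefore Anna plays B with probability 1 − 9/10 = 1/10.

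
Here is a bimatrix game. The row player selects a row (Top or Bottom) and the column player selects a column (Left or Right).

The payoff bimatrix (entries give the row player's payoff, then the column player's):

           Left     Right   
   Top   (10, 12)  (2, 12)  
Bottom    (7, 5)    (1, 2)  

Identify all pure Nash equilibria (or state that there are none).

(Top, Left) and (Top, Right)

(Top, Left): the row player gets 10 ≥ 7 from Bottom, and the column player gets 12 ≥ 12 from Right — Nash equilibrium.
(Top, Right): the row player gets 2 ≥ 1 from Bottom, and the column player gets 12 ≥ 12 from Left — Nash equilibrium.
(Bottom, Left): the row player prefers Top (10 > 7) — not an equilibrium.
(Bottom, Right): the row player prefers Top (2 > 1); the column player prefers Left (5 > 2) — not an equilibrium.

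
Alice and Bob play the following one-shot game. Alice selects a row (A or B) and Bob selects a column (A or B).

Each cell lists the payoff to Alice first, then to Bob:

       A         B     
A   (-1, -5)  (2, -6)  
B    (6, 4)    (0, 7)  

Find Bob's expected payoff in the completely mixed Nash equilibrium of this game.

First find x, the probability Alice plays A, from Bob's indifference between A and B: −5x + 4(1−x) = −6x + 7(1−x), giving x = 3/4.
Since Bob is indifferent in equilibrium, Bob's expected payoff equals the payoff from either column against (3/4, 1/4). Using A: −5(3/4) + 4(1/4) = -11/4.

-11/4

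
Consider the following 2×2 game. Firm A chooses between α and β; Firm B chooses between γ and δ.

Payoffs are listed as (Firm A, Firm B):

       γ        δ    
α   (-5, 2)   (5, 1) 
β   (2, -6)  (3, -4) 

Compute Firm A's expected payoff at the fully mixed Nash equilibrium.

25/9

First find q, the probability Firm B plays γ, from Firm A's indifference between α and β: −5q + 5(1−q) = 2q + 3(1−q), giving q = 2/9.
Since Firm A is indifferent in equilibrium, Firm A's expected payoff equals the payoff from either row against (2/9, 7/9). Using α: −5(2/9) + 5(7/9) = 25/9.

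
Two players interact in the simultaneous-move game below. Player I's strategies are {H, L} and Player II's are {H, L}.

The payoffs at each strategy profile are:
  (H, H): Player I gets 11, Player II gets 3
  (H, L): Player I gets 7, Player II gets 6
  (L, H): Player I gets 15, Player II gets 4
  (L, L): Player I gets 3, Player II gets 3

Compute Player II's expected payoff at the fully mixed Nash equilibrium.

First find p, the probability Player I plays H, from Player II's indifference between H and L: 3p + 4(1−p) = 6p + 3(1−p), giving p = 1/4.
Since Player II is indifferent in equilibrium, Player II's expected payoff equals the payoff from either column against (1/4, 3/4). Using H: 3(1/4) + 4(3/4) = 15/4.

15/4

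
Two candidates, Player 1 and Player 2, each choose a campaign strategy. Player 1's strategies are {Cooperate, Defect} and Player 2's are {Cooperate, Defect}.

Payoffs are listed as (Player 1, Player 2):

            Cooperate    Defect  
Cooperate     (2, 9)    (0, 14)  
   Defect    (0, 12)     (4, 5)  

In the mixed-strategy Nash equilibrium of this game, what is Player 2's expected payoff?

41/4

First find p, the probability Player 1 plays Cooperate, from Player 2's indifference between Cooperate and Defect: 9p + 12(1−p) = 14p + 5(1−p), giving p = 7/12.
Since Player 2 is indifferent in equilibrium, Player 2's expected payoff equals the payoff from either column against (7/12, 5/12). Using Cooperate: 9(7/12) + 12(5/12) = 41/4.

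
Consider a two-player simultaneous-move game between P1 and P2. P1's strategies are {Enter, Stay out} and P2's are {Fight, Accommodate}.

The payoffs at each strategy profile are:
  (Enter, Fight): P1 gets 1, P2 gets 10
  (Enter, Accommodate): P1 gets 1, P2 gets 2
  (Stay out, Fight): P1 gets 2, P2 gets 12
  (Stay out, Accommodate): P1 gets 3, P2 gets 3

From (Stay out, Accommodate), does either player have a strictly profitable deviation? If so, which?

P1 at (Stay out, Accommodate) earns 3; deviating to Enter yields 1 — not better.
P2 earns 3; deviating to Fight yields 12 — a strict improvement.
Only P2 has a strictly profitable deviation.

P2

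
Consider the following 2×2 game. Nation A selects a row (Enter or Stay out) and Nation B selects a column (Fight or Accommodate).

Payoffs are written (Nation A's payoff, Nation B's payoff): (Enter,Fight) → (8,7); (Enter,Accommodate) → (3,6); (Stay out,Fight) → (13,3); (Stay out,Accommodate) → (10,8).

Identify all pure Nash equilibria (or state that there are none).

(Enter, Fight): Nation A prefers Stay out (13 > 8) — not an equilibrium.
(Enter, Accommodate): Nation A prefers Stay out (10 > 3); Nation B prefers Fight (7 > 6) — not an equilibrium.
(Stay out, Fight): Nation B prefers Accommodate (8 > 3) — not an equilibrium.
(Stay out, Accommodate): Nation A gets 10 ≥ 3 from Enter, and Nation B gets 8 ≥ 3 from Fight — Nash equilibrium.

(Stay out, Accommodate)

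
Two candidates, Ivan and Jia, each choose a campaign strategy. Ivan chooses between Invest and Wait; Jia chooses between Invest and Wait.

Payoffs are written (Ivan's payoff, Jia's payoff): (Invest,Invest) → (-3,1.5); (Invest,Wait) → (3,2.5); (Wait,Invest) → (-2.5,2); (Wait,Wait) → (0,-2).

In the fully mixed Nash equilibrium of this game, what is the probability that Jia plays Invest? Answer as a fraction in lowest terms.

Let q be the probability that Jia plays Invest. In a completely mixed equilibrium, Ivan must be indifferent between Invest and Wait.
Ivan's expected payoff from Invest is −3q + 3(1−q); from Wait it is −2.5q.
Setting these equal: −6q + 3 = −2.5q, so q = 6/7.

6/7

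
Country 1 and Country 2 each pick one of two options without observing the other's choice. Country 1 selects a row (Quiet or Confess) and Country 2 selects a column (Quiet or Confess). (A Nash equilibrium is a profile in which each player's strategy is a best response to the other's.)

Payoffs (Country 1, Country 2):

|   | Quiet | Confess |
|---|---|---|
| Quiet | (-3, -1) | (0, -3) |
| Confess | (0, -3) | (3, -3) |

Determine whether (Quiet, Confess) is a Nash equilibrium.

No

At (Quiet, Confess), Country 1 earns 0; switching to Confess would give 3, so Country 1 would deviate.
Country 2 earns -3; switching to Quiet would give -1, so Country 2 would deviate.
Since at least one player can profitably deviate, this is not a Nash equilibrium.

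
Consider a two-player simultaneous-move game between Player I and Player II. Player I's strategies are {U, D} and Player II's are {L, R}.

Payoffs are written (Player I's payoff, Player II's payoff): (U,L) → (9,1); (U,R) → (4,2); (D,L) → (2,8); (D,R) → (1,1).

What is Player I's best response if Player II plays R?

Against R, Player I earns 4 from U and 1 from D.
So U is the best response.

U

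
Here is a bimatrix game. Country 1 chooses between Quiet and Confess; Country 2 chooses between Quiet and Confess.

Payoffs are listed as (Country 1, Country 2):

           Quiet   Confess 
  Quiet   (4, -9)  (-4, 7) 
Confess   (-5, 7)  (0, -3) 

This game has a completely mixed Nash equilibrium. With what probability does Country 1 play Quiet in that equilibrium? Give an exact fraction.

Let p be the probability that Country 1 plays Quiet. In a completely mixed equilibrium, Country 2 must be indifferent between Quiet and Confess.
Country 2's expected payoff from Quiet is −9p + 7(1−p); from Confess it is 7p − 3(1−p).
Setting these equal: −16p + 7 = 10p − 3, so p = 5/13.

5/13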